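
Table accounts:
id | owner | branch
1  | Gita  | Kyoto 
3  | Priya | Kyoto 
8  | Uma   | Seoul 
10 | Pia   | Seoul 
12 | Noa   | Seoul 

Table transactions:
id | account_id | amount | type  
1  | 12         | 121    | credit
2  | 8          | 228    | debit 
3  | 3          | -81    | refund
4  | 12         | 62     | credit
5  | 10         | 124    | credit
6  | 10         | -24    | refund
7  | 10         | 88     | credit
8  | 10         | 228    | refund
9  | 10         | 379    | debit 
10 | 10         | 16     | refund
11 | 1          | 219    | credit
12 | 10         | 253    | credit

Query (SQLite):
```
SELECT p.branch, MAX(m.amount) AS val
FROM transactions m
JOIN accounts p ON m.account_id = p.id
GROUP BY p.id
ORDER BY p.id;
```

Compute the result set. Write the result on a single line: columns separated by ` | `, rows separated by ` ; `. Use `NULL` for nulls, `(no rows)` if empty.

Kyoto | 219 ; Kyoto | -81 ; Seoul | 228 ; Seoul | 379 ; Seoul | 121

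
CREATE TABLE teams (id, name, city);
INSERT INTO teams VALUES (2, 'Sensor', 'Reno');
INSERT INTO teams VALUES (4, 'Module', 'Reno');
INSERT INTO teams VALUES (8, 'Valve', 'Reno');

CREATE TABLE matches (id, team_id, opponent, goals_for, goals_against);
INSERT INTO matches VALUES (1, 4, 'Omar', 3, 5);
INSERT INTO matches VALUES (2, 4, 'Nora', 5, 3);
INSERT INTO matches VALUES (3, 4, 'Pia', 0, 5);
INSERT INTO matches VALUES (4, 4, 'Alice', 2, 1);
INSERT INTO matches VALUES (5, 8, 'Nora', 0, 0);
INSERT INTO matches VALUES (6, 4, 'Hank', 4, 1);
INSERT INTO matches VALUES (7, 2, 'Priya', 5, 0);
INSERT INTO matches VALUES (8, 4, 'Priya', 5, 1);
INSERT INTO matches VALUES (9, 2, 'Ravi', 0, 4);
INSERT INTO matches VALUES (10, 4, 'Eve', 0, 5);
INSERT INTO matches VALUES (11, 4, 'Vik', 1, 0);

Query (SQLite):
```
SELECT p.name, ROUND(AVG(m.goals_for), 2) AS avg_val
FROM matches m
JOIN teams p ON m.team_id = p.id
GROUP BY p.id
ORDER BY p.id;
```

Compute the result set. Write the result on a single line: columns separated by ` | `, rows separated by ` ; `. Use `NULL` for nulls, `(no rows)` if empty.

Sensor | 2.5 ; Module | 2.5 ; Valve | 0

Join each matches row to its teams via team_id.
Group joined rows by teams.id; compute ROUND(AVG(m.goals_for), 2) per group.
  2: ids {7, 9} → ROUND(AVG(m.goals_for), 2)=2.5
  4: ids {1, 2, 3, 4, 6, 8, 10, 11} → ROUND(AVG(m.goals_for), 2)=2.5
  8: ids {5} → ROUND(AVG(m.goals_for), 2)=0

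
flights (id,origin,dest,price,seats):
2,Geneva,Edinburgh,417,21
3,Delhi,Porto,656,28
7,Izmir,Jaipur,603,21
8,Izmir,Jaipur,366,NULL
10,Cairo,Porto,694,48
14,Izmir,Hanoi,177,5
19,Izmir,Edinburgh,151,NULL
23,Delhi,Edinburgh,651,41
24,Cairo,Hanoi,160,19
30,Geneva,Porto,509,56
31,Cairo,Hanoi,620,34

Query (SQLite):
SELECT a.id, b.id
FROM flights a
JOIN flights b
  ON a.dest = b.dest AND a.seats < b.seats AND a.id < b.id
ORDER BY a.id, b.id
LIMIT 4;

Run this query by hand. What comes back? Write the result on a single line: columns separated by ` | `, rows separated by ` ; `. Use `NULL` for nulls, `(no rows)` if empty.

Pairs (a,b) with same dest, a.seats < b.seats, a.id < b.id.
dest groups: Edinburgh:{2,19,23} Hanoi:{14,24,31} Jaipur:{7,8} Porto:{3,10,30}
Ordered by (a.id, b.id); first 4.

2 | 23 ; 3 | 10 ; 3 | 30 ; 10 | 30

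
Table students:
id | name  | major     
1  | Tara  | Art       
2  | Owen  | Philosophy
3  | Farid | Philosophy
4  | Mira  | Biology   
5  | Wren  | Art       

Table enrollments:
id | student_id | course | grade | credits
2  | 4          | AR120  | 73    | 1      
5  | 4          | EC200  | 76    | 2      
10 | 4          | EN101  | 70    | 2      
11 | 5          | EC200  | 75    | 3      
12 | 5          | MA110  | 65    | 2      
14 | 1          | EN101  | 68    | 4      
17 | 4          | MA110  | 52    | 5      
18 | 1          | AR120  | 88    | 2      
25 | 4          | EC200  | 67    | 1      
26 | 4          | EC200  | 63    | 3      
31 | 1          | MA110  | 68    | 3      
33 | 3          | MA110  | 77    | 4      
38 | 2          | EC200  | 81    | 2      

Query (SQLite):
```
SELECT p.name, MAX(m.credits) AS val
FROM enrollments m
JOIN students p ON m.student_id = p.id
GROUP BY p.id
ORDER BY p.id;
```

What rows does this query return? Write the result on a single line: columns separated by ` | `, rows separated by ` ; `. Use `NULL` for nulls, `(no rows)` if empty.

Tara | 4 ; Owen | 2 ; Farid | 4 ; Mira | 5 ; Wren | 3

Join each enrollments row to its students via student_id.
Group joined rows by students.id; compute MAX(m.credits) per group.
  1: ids {14, 18, 31} → MAX(m.credits)=4
  2: ids {38} → MAX(m.credits)=2
  3: ids {33} → MAX(m.credits)=4
  4: ids {2, 5, 10, 17, 25, 26} → MAX(m.credits)=5
  5: ids {11, 12} → MAX(m.credits)=3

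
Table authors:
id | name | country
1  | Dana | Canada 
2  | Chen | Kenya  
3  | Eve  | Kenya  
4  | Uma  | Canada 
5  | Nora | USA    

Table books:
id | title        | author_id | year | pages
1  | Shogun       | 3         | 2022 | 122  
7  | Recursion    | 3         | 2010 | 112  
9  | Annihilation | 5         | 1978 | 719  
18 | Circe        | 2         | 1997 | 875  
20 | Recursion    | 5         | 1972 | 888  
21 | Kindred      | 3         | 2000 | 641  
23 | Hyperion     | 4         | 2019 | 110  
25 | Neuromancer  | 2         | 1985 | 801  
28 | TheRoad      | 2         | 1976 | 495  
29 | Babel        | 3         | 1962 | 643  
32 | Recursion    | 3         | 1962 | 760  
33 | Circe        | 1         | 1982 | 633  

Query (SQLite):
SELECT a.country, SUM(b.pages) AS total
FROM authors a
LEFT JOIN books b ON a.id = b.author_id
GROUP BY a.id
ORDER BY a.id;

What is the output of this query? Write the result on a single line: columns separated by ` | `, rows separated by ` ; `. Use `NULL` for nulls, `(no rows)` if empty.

Canada | 633 ; Kenya | 2171 ; Kenya | 2278 ; Canada | 110 ; USA | 1607

LEFT JOIN keeps every authors row; unmatched ones get NULL for books columns.
Group by authors.id and compute SUM(b.pages). SUM over an all-NULL group is NULL.
  1: ids {33} → SUM(b.pages)=633
  2: ids {18, 25, 28} → SUM(b.pages)=2171
  3: ids {1, 7, 21, 29, 32} → SUM(b.pages)=2278
  4: ids {23} → SUM(b.pages)=110
  5: ids {9, 20} → SUM(b.pages)=1607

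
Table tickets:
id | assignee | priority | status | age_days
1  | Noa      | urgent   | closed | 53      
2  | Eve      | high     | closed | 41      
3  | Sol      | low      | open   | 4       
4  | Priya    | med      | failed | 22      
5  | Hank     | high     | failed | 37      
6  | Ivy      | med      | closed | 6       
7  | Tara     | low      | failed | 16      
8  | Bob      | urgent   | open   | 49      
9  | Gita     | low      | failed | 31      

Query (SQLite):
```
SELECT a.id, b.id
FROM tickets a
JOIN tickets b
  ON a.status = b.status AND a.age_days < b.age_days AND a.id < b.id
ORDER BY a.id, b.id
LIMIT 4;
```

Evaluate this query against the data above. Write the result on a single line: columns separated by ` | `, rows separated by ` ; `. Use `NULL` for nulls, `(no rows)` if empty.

3 | 8 ; 4 | 5 ; 4 | 9 ; 7 | 9

Pairs (a,b) with same status, a.age_days < b.age_days, a.id < b.id.
status groups: closed:{1,2,6} failed:{4,5,7,9} open:{3,8}
Ordered by (a.id, b.id); first 4.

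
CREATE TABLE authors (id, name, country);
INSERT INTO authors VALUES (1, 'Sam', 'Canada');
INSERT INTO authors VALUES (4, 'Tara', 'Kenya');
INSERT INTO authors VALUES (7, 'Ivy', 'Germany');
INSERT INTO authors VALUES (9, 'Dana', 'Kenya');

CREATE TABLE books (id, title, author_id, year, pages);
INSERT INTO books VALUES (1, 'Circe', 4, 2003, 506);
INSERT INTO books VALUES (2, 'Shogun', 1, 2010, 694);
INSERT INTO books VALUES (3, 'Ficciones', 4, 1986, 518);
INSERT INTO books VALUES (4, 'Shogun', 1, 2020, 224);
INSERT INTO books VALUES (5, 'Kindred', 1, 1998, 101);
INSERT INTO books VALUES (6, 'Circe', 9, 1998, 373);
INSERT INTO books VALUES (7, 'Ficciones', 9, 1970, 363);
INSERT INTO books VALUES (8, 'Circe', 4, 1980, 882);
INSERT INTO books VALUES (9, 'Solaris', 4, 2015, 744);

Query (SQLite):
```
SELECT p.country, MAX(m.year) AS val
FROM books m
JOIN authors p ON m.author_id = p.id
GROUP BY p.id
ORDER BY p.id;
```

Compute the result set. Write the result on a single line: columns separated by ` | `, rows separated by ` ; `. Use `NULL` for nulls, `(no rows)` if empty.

Canada | 2020 ; Kenya | 2015 ; Kenya | 1998

Join each books row to its authors via author_id.
Group joined rows by authors.id; compute MAX(m.year) per group.
  1: ids {2, 4, 5} → MAX(m.year)=2020
  4: ids {1, 3, 8, 9} → MAX(m.year)=2015
  9: ids {6, 7} → MAX(m.year)=1998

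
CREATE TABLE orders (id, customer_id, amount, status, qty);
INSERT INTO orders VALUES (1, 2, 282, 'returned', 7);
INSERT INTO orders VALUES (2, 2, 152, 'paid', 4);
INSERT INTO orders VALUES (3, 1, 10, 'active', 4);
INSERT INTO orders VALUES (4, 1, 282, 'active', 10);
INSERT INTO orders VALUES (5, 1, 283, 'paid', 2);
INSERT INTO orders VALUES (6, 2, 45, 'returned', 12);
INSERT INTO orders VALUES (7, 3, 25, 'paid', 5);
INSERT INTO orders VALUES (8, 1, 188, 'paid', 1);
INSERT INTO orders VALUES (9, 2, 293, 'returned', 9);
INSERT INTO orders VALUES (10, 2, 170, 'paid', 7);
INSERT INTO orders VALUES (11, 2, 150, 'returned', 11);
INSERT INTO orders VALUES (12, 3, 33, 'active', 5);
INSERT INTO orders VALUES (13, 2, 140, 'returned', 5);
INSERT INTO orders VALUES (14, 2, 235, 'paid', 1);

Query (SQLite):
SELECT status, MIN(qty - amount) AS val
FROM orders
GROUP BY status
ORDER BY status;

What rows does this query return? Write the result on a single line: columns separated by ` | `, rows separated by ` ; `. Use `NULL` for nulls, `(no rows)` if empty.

For each row compute qty - amount.
Group by status; take MIN of the expression per group.
  active: ids {3, 4, 12} → MIN(qty - amount)=-272
  paid: ids {2, 5, 7, 8, 10, 14} → MIN(qty - amount)=-281
  returned: ids {1, 6, 9, 11, 13} → MIN(qty - amount)=-284

active | -272 ; paid | -281 ; returned | -284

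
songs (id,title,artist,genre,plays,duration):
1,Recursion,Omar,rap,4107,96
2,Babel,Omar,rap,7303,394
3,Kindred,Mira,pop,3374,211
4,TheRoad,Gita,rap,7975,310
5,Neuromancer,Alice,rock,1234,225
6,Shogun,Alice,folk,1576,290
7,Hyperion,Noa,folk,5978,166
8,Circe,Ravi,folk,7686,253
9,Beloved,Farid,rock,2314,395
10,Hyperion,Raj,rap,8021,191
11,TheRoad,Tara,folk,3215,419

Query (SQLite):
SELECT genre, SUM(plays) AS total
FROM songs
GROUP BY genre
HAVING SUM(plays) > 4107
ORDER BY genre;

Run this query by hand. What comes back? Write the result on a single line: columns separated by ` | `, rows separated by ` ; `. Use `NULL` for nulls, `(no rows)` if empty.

Partition songs by genre; compute SUM(plays) within each group.
HAVING: keep groups where SUM(plays) > 4107.
  folk: ids {6, 7, 8, 11} → SUM(plays)=18455
  pop: ids {3} → SUM(plays)=3374
  rap: ids {1, 2, 4, 10} → SUM(plays)=27406
  rock: ids {5, 9} → SUM(plays)=3548

folk | 18455 ; rap | 27406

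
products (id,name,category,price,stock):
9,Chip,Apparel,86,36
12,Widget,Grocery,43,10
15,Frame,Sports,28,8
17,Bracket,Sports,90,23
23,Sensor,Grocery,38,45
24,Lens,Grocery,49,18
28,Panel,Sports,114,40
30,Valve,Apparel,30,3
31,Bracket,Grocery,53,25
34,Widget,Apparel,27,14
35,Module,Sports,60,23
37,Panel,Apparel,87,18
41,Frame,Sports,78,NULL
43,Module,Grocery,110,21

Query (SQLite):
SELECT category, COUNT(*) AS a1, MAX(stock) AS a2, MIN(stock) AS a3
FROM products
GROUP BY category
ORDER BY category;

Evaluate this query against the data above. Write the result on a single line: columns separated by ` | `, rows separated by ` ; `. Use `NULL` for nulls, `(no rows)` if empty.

Apparel | 4 | 36 | 3 ; Grocery | 5 | 45 | 10 ; Sports | 5 | 40 | 8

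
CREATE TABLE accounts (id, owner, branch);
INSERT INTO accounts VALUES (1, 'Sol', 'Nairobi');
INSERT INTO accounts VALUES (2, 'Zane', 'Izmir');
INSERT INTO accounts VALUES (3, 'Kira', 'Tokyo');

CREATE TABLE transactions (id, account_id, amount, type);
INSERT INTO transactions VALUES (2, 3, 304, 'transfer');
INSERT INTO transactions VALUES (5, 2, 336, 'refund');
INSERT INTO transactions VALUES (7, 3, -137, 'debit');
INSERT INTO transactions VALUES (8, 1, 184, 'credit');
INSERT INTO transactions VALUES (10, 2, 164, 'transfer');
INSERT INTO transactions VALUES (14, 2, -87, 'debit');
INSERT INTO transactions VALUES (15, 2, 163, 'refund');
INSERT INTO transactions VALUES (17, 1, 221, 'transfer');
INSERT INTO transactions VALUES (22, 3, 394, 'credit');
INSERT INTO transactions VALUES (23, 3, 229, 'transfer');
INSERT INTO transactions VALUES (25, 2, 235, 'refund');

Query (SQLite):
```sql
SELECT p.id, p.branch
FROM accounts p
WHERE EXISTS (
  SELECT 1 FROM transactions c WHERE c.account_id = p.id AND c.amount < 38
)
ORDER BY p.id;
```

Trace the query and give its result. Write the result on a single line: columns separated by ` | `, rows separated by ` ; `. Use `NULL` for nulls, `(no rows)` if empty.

2 | Izmir ; 3 | Tokyo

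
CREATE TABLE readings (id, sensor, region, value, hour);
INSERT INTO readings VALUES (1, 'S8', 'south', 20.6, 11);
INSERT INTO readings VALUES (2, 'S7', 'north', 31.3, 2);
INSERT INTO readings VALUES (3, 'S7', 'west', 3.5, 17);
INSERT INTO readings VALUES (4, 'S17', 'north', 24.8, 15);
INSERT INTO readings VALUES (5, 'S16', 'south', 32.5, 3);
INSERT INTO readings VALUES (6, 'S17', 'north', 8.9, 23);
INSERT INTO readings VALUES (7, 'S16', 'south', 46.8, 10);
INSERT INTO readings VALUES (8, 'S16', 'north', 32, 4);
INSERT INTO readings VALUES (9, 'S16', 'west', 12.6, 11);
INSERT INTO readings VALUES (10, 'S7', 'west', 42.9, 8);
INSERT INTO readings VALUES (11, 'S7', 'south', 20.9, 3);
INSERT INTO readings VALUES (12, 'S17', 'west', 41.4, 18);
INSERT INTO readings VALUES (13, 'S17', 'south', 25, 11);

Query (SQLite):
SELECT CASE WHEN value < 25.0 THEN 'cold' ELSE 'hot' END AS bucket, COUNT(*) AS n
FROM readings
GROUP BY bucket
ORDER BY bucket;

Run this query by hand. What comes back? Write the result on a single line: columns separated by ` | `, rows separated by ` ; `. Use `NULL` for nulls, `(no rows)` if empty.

cold | 6 ; hot | 7

Bucket rows by value < 25.0 → 'cold' else 'hot'; count each bucket.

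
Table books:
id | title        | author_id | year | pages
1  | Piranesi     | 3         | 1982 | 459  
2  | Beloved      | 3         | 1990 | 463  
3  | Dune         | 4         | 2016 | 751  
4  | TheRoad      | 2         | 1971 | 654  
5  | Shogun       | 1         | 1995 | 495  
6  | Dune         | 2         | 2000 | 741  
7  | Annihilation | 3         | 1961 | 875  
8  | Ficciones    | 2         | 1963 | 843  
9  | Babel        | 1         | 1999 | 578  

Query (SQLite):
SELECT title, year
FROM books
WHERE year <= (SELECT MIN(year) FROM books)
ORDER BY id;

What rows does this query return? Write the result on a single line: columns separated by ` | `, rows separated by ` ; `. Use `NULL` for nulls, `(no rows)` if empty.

Scalar subquery: MIN(year) over all books rows = 1961.
Keep rows where year <= that value.

Annihilation | 1961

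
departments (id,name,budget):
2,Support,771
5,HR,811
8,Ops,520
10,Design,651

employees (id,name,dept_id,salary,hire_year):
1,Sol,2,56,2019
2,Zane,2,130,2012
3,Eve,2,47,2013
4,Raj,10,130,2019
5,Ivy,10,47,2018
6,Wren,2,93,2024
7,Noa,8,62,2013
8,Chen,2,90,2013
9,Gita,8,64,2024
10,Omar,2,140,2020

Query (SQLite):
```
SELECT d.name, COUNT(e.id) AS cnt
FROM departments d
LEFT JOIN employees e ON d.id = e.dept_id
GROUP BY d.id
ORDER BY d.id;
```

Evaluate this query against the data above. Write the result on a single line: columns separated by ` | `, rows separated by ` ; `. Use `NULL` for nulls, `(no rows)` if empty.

Support | 6 ; HR | 0 ; Ops | 2 ; Design | 2

LEFT JOIN keeps every departments row; unmatched ones get NULL for employees columns.
Group by departments.id and compute COUNT(e.id). COUNT(col) of an all-NULL group is 0.
  2: ids {1, 2, 3, 6, 8, 10} → COUNT(e.id)=6
  5: ids {—} → COUNT(e.id)=0
  8: ids {7, 9} → COUNT(e.id)=2
  10: ids {4, 5} → COUNT(e.id)=2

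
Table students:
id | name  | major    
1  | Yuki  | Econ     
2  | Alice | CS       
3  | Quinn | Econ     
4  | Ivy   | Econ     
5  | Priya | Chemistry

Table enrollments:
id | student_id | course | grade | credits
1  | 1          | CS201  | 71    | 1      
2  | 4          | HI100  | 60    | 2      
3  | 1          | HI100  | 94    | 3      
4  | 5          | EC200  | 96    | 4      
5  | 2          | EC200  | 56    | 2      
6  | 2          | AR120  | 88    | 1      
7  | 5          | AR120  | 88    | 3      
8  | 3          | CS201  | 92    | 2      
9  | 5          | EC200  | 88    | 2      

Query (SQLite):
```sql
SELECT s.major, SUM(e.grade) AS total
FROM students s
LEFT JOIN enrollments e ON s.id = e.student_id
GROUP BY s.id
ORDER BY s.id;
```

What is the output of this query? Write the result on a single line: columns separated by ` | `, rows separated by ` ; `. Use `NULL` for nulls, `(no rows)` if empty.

Econ | 165 ; CS | 144 ; Econ | 92 ; Econ | 60 ; Chemistry | 272

LEFT JOIN keeps every students row; unmatched ones get NULL for enrollments columns.
Group by students.id and compute SUM(e.grade). SUM over an all-NULL group is NULL.
  1: ids {1, 3} → SUM(e.grade)=165
  2: ids {5, 6} → SUM(e.grade)=144
  3: ids {8} → SUM(e.grade)=92
  4: ids {2} → SUM(e.grade)=60
  5: ids {4, 7, 9} → SUM(e.grade)=272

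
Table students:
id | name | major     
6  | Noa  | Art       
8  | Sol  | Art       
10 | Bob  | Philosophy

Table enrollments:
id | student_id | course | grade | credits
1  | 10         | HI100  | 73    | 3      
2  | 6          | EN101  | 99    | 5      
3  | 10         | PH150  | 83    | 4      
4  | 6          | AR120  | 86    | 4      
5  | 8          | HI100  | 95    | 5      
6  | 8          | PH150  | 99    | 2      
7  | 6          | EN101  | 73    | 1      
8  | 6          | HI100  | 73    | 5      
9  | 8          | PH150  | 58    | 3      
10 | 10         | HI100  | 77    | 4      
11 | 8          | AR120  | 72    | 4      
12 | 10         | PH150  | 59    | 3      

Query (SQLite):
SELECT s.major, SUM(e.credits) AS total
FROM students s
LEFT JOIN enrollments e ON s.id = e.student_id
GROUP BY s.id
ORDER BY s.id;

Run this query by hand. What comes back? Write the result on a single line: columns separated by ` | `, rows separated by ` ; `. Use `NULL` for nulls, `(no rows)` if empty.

Art | 15 ; Art | 14 ; Philosophy | 14

LEFT JOIN keeps every students row; unmatched ones get NULL for enrollments columns.
Group by students.id and compute SUM(e.credits). SUM over an all-NULL group is NULL.
  6: ids {2, 4, 7, 8} → SUM(e.credits)=15
  8: ids {5, 6, 9, 11} → SUM(e.credits)=14
  10: ids {1, 3, 10, 12} → SUM(e.credits)=14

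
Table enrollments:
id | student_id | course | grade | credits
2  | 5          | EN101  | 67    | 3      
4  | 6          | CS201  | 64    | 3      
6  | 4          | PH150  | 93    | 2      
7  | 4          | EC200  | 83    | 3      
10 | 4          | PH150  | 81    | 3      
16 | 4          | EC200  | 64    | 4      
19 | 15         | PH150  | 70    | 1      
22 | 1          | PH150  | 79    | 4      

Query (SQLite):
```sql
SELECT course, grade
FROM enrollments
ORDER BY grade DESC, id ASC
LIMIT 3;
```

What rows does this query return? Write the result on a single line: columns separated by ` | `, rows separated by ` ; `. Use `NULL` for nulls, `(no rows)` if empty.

PH150 | 93 ; EC200 | 83 ; PH150 | 81

Sort by grade desc, tiebreak id asc: (93, id=6), (83, id=7), (81, id=10), (79, id=22), (70, id=19), (67, id=2) …. Take first 3.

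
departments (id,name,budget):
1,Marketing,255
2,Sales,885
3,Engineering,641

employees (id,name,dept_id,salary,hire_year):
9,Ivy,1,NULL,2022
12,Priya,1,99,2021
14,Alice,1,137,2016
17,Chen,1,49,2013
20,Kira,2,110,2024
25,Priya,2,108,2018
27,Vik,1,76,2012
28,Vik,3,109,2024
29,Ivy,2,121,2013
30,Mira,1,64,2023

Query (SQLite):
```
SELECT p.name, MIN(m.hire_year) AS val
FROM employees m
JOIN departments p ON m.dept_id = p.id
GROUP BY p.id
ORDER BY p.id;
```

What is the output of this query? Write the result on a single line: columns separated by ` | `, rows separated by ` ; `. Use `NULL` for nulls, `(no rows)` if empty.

Join each employees row to its departments via dept_id.
Group joined rows by departments.id; compute MIN(m.hire_year) per group.
  1: ids {9, 12, 14, 17, 27, 30} → MIN(m.hire_year)=2012
  2: ids {20, 25, 29} → MIN(m.hire_year)=2013
  3: ids {28} → MIN(m.hire_year)=2024

Marketing | 2012 ; Sales | 2013 ; Engineering | 2024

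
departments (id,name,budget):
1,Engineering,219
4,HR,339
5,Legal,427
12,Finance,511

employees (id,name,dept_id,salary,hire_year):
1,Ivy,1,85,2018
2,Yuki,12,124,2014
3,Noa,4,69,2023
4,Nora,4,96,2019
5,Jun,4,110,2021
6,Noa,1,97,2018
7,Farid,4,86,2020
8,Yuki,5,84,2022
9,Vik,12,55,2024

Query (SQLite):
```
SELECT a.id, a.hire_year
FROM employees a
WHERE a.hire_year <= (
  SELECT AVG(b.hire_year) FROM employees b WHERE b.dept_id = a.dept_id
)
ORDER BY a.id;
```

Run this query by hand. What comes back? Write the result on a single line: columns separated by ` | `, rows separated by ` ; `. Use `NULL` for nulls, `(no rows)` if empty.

1 | 2018 ; 2 | 2014 ; 4 | 2019 ; 6 | 2018 ; 7 | 2020 ; 8 | 2022

For each employees row a, compute AVG(hire_year) over rows sharing a.dept_id.
Keep row a if a.hire_year <= that per-group AVG.
  dept_id=1: AVG(hire_year) = 2018.0
  dept_id=4: AVG(hire_year) = 2020.75
  dept_id=5: AVG(hire_year) = 2022.0
  dept_id=12: AVG(hire_year) = 2019.0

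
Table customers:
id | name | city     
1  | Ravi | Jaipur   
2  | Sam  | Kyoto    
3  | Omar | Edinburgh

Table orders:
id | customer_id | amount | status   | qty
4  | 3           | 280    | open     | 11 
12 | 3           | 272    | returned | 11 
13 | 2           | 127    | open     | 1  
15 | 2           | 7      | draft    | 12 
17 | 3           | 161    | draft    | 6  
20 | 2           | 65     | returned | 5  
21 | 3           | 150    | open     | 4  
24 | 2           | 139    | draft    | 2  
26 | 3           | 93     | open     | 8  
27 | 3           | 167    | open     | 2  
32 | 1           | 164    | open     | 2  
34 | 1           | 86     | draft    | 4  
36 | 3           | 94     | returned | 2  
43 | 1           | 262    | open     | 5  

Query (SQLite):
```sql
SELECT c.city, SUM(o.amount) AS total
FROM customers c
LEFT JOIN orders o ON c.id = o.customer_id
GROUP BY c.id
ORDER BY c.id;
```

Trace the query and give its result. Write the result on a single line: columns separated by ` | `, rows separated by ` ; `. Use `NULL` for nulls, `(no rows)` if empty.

LEFT JOIN keeps every customers row; unmatched ones get NULL for orders columns.
Group by customers.id and compute SUM(o.amount). SUM over an all-NULL group is NULL.
  1: ids {32, 34, 43} → SUM(o.amount)=512
  2: ids {13, 15, 20, 24} → SUM(o.amount)=338
  3: ids {4, 12, 17, 21, 26, 27, 36} → SUM(o.amount)=1217

Jaipur | 512 ; Kyoto | 338 ; Edinburgh | 1217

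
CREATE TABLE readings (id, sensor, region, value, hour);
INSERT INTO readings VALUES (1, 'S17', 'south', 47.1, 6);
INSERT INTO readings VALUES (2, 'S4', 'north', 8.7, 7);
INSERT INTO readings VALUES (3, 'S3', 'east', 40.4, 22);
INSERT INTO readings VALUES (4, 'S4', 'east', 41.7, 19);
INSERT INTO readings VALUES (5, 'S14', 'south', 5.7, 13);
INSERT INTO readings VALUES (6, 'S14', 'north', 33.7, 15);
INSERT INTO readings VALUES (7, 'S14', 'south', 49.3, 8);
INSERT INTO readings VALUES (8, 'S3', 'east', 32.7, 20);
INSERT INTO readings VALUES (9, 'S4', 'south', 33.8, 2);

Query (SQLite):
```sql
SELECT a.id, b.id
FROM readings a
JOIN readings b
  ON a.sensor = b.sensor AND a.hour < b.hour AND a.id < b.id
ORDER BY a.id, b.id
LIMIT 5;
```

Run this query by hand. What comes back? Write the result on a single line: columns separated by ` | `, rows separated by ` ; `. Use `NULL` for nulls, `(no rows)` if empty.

Pairs (a,b) with same sensor, a.hour < b.hour, a.id < b.id.
sensor groups: S14:{5,6,7} S17:{1} S3:{3,8} S4:{2,4,9}
Ordered by (a.id, b.id); first 5.

2 | 4 ; 5 | 6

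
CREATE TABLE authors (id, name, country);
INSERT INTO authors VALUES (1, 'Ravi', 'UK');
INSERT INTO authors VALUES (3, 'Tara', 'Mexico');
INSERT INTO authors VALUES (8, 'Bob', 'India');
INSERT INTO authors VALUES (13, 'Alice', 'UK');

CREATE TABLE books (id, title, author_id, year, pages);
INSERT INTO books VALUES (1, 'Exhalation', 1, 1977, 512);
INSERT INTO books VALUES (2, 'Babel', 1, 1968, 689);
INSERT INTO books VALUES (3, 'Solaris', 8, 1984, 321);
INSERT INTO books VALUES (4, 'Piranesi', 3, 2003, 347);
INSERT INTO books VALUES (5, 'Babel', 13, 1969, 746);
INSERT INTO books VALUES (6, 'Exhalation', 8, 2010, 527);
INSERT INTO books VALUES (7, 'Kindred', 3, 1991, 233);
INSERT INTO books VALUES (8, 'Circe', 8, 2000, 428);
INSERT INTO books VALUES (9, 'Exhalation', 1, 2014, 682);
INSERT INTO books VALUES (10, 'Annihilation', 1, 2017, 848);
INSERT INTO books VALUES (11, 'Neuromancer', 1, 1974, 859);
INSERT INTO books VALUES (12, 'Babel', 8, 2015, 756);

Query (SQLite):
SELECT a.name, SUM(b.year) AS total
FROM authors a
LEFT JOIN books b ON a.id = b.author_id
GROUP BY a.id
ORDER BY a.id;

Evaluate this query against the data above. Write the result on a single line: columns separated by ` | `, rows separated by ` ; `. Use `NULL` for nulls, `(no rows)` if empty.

Ravi | 9950 ; Tara | 3994 ; Bob | 8009 ; Alice | 1969

LEFT JOIN keeps every authors row; unmatched ones get NULL for books columns.
Group by authors.id and compute SUM(b.year). SUM over an all-NULL group is NULL.
  1: ids {1, 2, 9, 10, 11} → SUM(b.year)=9950
  3: ids {4, 7} → SUM(b.year)=3994
  8: ids {3, 6, 8, 12} → SUM(b.year)=8009
  13: ids {5} → SUM(b.year)=1969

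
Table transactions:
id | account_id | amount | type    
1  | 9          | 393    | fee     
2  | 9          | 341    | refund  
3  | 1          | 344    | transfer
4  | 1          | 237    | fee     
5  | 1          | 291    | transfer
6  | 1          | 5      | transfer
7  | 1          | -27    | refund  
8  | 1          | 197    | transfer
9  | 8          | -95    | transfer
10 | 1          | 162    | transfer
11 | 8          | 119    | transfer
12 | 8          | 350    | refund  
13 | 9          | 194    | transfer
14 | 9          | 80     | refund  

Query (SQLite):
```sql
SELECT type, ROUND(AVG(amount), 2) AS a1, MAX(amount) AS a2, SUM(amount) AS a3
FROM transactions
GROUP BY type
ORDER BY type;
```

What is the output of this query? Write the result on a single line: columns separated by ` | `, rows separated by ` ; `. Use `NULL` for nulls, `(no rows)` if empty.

Group transactions by type.
Per group compute: ROUND(AVG(amount), 2), MAX(amount), SUM(amount).
  fee: ids {1, 4} → ROUND(AVG(amount), 2)=315, MAX(amount)=393, SUM(amount)=630
  refund: ids {2, 7, 12, 14} → ROUND(AVG(amount), 2)=186, MAX(amount)=350, SUM(amount)=744
  transfer: ids {3, 5, 6, 8, 9, 10, 11, 13} → ROUND(AVG(amount), 2)=152.13, MAX(amount)=344, SUM(amount)=1217

fee | 315 | 393 | 630 ; refund | 186 | 350 | 744 ; transfer | 152.13 | 344 | 1217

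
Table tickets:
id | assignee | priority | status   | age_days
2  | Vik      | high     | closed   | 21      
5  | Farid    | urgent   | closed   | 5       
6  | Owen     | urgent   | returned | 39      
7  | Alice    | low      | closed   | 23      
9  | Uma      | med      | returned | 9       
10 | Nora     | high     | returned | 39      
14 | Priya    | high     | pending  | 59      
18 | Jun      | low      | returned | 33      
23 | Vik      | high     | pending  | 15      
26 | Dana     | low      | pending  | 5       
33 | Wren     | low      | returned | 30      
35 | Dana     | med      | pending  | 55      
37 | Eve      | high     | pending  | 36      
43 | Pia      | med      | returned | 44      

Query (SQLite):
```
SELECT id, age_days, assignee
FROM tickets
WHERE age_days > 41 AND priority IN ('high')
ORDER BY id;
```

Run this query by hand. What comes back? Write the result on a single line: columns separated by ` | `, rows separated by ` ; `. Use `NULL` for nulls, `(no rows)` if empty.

14 | 59 | Priya

age_days > 41: ids {14, 35, 43}
priority IN ('high'): ids {2, 10, 14, 23, 37}
Combine with AND.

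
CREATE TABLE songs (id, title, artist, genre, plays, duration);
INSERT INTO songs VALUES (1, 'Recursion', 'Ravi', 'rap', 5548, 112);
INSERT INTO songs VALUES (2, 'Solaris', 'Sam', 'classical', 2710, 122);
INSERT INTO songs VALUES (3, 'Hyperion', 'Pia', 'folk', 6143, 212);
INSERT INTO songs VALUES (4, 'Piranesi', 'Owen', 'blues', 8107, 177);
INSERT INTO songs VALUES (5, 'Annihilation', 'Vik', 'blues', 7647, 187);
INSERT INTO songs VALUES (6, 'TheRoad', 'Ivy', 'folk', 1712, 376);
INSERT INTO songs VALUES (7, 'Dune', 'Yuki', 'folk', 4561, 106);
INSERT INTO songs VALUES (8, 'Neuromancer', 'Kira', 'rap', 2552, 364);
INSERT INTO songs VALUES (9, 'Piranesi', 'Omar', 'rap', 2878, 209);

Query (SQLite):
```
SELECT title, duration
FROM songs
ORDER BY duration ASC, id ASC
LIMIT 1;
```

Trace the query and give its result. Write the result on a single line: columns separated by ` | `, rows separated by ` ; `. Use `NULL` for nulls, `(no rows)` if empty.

Dune | 106

Sort by duration asc, tiebreak id asc: (106, id=7), (112, id=1), (122, id=2), (177, id=4) …. Take first 1.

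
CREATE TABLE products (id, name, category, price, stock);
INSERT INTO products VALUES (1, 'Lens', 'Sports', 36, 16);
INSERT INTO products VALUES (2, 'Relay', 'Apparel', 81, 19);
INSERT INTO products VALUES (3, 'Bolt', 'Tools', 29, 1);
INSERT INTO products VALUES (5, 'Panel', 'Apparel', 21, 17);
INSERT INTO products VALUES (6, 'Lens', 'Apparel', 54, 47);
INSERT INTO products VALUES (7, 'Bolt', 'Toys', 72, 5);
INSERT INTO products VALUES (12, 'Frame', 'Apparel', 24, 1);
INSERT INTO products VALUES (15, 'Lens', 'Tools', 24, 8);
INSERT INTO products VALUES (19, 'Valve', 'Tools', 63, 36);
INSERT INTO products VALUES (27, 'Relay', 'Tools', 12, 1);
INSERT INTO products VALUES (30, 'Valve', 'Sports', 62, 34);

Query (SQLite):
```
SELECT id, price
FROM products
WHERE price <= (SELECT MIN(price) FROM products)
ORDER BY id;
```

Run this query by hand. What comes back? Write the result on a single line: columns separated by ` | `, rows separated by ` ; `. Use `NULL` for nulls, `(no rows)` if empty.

Scalar subquery: MIN(price) over all products rows = 12.
Keep rows where price <= that value.

27 | 12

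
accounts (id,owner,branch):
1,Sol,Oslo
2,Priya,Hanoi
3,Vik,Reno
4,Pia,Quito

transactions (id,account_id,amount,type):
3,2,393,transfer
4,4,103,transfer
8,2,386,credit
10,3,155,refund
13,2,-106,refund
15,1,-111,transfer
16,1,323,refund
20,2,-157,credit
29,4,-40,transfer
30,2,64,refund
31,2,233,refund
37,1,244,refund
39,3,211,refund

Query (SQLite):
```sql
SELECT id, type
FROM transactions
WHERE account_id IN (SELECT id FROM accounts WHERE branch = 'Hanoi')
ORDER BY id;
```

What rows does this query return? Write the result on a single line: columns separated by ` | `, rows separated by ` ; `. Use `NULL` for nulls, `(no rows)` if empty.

Inner query: accounts.id where branch = 'Hanoi'.
Outer: keep transactions rows whose account_id is in that set.
Inner query → {2}

3 | transfer ; 8 | credit ; 13 | refund ; 20 | credit ; 30 | refund ; 31 | refund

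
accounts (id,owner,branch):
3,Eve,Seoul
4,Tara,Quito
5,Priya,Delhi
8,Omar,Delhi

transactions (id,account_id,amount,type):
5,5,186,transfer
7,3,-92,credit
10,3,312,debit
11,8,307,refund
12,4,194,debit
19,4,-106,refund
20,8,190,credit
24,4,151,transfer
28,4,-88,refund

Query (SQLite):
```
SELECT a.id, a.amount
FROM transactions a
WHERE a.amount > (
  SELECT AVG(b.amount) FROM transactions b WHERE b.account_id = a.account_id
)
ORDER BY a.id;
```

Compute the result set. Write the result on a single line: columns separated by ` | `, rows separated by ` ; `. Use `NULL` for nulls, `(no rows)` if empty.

10 | 312 ; 11 | 307 ; 12 | 194 ; 24 | 151

For each transactions row a, compute AVG(amount) over rows sharing a.account_id.
Keep row a if a.amount > that per-group AVG.
  account_id=3: AVG(amount) = 110.0
  account_id=4: AVG(amount) = 37.75
  account_id=5: AVG(amount) = 186.0
  account_id=8: AVG(amount) = 248.5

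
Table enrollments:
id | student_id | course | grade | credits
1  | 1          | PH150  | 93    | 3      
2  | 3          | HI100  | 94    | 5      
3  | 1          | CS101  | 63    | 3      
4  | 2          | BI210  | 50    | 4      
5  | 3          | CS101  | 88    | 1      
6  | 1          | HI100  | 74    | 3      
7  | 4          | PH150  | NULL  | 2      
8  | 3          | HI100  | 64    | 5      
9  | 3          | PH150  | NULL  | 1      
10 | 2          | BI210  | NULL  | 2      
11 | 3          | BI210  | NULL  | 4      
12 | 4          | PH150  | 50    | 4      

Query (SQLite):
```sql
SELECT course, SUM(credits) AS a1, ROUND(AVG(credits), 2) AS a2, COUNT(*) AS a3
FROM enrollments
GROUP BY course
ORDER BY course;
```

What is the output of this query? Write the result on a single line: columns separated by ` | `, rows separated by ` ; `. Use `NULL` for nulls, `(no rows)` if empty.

BI210 | 10 | 3.33 | 3 ; CS101 | 4 | 2 | 2 ; HI100 | 13 | 4.33 | 3 ; PH150 | 10 | 2.5 | 4

Group enrollments by course.
Per group compute: SUM(credits), ROUND(AVG(credits), 2), COUNT(*).
  BI210: ids {4, 10, 11} → SUM(credits)=10, ROUND(AVG(credits), 2)=3.33, COUNT(*)=3
  CS101: ids {3, 5} → SUM(credits)=4, ROUND(AVG(credits), 2)=2, COUNT(*)=2
  HI100: ids {2, 6, 8} → SUM(credits)=13, ROUND(AVG(credits), 2)=4.33, COUNT(*)=3
  PH150: ids {1, 7, 9, 12} → SUM(credits)=10, ROUND(AVG(credits), 2)=2.5, COUNT(*)=4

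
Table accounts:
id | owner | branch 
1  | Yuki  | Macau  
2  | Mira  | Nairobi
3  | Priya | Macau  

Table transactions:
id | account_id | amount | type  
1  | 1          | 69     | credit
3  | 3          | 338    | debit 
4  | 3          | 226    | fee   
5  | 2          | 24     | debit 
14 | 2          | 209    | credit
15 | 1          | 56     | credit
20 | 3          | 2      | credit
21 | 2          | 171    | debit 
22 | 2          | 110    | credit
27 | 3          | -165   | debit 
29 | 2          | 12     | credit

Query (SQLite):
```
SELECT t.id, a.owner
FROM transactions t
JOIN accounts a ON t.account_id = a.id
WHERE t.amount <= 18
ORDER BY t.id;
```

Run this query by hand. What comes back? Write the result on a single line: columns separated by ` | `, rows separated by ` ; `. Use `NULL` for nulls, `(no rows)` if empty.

20 | Priya ; 27 | Priya ; 29 | Mira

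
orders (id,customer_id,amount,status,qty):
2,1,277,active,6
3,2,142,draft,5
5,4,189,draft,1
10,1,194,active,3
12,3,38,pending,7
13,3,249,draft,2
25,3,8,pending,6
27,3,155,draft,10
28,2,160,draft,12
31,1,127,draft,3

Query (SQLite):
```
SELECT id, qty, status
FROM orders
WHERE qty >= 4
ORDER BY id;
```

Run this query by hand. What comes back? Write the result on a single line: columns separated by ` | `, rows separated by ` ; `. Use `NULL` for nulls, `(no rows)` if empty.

qty >= 4: ids {2, 3, 12, 25, 27, 28}

2 | 6 | active ; 3 | 5 | draft ; 12 | 7 | pending ; 25 | 6 | pending ; 27 | 10 | draft ; 28 | 12 | draft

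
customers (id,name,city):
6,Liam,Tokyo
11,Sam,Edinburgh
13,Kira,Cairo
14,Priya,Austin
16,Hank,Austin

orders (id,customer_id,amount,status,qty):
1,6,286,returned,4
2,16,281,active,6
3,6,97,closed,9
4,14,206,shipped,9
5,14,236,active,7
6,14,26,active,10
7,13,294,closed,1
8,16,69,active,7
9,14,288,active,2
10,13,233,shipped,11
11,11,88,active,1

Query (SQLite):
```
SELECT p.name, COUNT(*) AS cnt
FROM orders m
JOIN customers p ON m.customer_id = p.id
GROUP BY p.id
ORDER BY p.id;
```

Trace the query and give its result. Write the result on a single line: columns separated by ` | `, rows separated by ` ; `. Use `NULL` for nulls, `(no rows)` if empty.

Liam | 2 ; Sam | 1 ; Kira | 2 ; Priya | 4 ; Hank | 2

Join each orders row to its customers via customer_id.
Group joined rows by customers.id; compute COUNT(*) per group.
  6: ids {1, 3} → COUNT(*)=2
  11: ids {11} → COUNT(*)=1
  13: ids {7, 10} → COUNT(*)=2
  14: ids {4, 5, 6, 9} → COUNT(*)=4
  16: ids {2, 8} → COUNT(*)=2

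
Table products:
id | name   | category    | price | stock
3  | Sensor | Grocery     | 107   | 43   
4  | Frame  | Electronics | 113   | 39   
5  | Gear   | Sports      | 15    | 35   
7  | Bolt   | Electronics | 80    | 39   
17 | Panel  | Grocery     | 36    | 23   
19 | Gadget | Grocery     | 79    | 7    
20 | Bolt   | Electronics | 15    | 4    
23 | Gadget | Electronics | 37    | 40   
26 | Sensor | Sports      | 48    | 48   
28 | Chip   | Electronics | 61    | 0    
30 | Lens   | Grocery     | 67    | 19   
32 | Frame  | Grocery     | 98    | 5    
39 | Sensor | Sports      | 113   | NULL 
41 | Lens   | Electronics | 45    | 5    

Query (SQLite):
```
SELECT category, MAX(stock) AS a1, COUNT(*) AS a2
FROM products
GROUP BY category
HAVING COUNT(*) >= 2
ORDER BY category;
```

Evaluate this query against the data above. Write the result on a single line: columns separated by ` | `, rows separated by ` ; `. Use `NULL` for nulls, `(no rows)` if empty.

Group products by category.
Per group compute: MAX(stock), COUNT(*).
HAVING: drop groups with fewer than 2 rows.
  Electronics: ids {4, 7, 20, 23, 28, 41} → MAX(stock)=40, COUNT(*)=6
  Grocery: ids {3, 17, 19, 30, 32} → MAX(stock)=43, COUNT(*)=5
  Sports: ids {5, 26, 39} → MAX(stock)=48, COUNT(*)=3

Electronics | 40 | 6 ; Grocery | 43 | 5 ; Sports | 48 | 3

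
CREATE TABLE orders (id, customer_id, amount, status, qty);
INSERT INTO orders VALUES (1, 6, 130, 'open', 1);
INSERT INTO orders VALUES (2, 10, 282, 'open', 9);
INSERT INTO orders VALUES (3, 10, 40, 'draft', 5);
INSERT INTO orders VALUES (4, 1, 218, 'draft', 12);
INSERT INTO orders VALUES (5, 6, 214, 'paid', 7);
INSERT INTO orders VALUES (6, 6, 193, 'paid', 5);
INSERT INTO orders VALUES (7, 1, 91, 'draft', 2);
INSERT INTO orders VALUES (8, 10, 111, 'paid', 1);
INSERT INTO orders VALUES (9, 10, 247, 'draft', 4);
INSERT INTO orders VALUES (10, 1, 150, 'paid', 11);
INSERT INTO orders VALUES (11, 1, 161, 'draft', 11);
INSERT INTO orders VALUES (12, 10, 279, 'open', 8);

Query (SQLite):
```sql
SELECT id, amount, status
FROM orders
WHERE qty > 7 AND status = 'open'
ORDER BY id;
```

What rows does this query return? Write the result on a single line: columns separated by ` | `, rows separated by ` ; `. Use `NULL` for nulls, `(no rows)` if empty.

qty > 7: ids {2, 4, 10, 11, 12}
status = 'open': ids {1, 2, 12}
Combine with AND.

2 | 282 | open ; 12 | 279 | open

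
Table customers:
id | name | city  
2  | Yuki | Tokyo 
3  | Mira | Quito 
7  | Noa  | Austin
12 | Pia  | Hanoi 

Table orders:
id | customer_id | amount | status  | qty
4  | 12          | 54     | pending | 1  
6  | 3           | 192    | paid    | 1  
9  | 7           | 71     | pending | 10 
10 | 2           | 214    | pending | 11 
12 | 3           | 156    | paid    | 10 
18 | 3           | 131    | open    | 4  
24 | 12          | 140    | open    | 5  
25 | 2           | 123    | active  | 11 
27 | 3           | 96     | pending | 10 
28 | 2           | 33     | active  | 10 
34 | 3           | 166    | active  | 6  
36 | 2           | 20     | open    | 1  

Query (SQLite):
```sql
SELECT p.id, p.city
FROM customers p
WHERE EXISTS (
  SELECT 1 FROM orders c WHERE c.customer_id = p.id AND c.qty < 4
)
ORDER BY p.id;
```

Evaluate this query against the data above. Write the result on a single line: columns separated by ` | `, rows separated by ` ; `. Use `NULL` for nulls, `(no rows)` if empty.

For each customers row, check whether any orders with matching customer_id has qty < 4.
Keep rows where that is true.

2 | Tokyo ; 3 | Quito ; 12 | Hanoi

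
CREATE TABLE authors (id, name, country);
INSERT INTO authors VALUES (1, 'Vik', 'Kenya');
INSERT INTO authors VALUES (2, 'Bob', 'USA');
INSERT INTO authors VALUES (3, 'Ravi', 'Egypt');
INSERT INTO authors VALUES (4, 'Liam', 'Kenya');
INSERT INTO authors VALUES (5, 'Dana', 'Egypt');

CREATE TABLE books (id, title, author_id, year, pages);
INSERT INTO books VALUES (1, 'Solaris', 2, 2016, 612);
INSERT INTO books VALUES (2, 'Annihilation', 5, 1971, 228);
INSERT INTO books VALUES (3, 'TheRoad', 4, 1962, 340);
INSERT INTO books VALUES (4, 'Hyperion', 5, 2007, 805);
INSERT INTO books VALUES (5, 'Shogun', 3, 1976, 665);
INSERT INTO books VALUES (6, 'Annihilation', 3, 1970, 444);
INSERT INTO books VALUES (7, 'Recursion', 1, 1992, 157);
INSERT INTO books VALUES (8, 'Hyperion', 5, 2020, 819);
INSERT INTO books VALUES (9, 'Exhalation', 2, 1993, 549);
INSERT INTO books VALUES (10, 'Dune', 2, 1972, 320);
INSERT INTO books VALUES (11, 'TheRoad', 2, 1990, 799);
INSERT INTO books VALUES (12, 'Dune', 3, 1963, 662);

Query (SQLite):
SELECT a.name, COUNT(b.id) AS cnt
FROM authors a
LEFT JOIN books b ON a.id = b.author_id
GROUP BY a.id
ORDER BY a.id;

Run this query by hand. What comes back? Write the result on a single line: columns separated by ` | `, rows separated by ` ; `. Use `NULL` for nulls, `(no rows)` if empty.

Vik | 1 ; Bob | 4 ; Ravi | 3 ; Liam | 1 ; Dana | 3

LEFT JOIN keeps every authors row; unmatched ones get NULL for books columns.
Group by authors.id and compute COUNT(b.id). COUNT(col) of an all-NULL group is 0.
  1: ids {7} → COUNT(b.id)=1
  2: ids {1, 9, 10, 11} → COUNT(b.id)=4
  3: ids {5, 6, 12} → COUNT(b.id)=3
  4: ids {3} → COUNT(b.id)=1
  5: ids {2, 4, 8} → COUNT(b.id)=3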